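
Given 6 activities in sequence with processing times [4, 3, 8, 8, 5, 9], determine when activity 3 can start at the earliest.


Activity 3 starts after activities 1 through 2 complete.
Predecessor durations: [4, 3]
ES = 4 + 3 = 7

7


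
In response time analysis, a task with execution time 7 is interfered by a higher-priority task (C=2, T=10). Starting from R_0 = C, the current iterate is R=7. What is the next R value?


R_next = C + ceil(R_prev / T_hp) * C_hp
ceil(7 / 10) = ceil(0.7) = 1
Interference = 1 * 2 = 2
R_next = 7 + 2 = 9

9


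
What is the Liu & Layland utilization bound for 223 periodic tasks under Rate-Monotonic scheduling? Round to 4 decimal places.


Compute 2^(1/223) = 1.0031131190
Subtract 1: 1.0031131190 - 1 = 0.0031131190
Multiply by n: 223 * 0.0031131190 = 0.6942255370
Round to 4 dp: 0.6942

0.6942


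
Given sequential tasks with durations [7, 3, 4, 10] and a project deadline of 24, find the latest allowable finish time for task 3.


LF(activity 3) = deadline - sum of successor durations
Successors: activities 4 through 4 with durations [10]
Sum of successor durations = 10
LF = 24 - 10 = 14

14


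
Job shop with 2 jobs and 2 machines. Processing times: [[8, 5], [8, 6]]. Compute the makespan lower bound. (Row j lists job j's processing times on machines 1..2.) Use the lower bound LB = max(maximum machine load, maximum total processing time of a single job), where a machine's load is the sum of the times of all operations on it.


Machine loads:
  Machine 1: 8 + 8 = 16
  Machine 2: 5 + 6 = 11
Max machine load = 16
Job totals:
  Job 1: 13
  Job 2: 14
Max job total = 14
Lower bound = max(16, 14) = 16

16


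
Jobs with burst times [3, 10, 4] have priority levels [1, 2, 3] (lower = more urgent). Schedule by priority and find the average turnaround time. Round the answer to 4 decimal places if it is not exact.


Sort by priority (ascending = highest first):
Order: [(1, 3), (2, 10), (3, 4)]
Completion times:
  Priority 1, burst=3, C=3
  Priority 2, burst=10, C=13
  Priority 3, burst=4, C=17
Average turnaround = 33/3 = 11.0

11.0


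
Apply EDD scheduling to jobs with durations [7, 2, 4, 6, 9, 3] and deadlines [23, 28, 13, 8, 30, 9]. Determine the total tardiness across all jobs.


Sort by due date (EDD order): [(6, 8), (3, 9), (4, 13), (7, 23), (2, 28), (9, 30)]
Compute completion times and tardiness:
  Job 1: p=6, d=8, C=6, tardiness=max(0,6-8)=0
  Job 2: p=3, d=9, C=9, tardiness=max(0,9-9)=0
  Job 3: p=4, d=13, C=13, tardiness=max(0,13-13)=0
  Job 4: p=7, d=23, C=20, tardiness=max(0,20-23)=0
  Job 5: p=2, d=28, C=22, tardiness=max(0,22-28)=0
  Job 6: p=9, d=30, C=31, tardiness=max(0,31-30)=1
Total tardiness = 1

1


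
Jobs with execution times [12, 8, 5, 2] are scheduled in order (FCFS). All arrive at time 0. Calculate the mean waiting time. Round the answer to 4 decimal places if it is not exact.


FCFS order (as given): [12, 8, 5, 2]
Waiting times:
  Job 1: wait = 0
  Job 2: wait = 12
  Job 3: wait = 20
  Job 4: wait = 25
Sum of waiting times = 57
Average waiting time = 57/4 = 14.25

14.25


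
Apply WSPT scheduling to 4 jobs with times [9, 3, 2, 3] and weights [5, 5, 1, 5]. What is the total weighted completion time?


Compute p/w ratios and sort ascending (WSPT): [(3, 5), (3, 5), (9, 5), (2, 1)]
Compute weighted completion times:
  Job (p=3,w=5): C=3, w*C=5*3=15
  Job (p=3,w=5): C=6, w*C=5*6=30
  Job (p=9,w=5): C=15, w*C=5*15=75
  Job (p=2,w=1): C=17, w*C=1*17=17
Total weighted completion time = 137

137


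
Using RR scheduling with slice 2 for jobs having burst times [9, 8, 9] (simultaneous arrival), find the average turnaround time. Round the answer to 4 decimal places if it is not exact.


Time quantum = 2
Execution trace:
  J1 runs 2 units, time = 2
  J2 runs 2 units, time = 4
  J3 runs 2 units, time = 6
  J1 runs 2 units, time = 8
  J2 runs 2 units, time = 10
  J3 runs 2 units, time = 12
  J1 runs 2 units, time = 14
  J2 runs 2 units, time = 16
  J3 runs 2 units, time = 18
  J1 runs 2 units, time = 20
  J2 runs 2 units, time = 22
  J3 runs 2 units, time = 24
  J1 runs 1 units, time = 25
  J3 runs 1 units, time = 26
Finish times: [25, 22, 26]
Average turnaround = 73/3 = 24.3333

24.3333


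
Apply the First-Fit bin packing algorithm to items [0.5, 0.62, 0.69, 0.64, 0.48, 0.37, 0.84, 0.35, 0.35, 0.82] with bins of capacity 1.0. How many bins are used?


Place items sequentially using First-Fit:
  Item 0.5 -> new Bin 1
  Item 0.62 -> new Bin 2
  Item 0.69 -> new Bin 3
  Item 0.64 -> new Bin 4
  Item 0.48 -> Bin 1 (now 0.98)
  Item 0.37 -> Bin 2 (now 0.99)
  Item 0.84 -> new Bin 5
  Item 0.35 -> Bin 4 (now 0.99)
  Item 0.35 -> new Bin 6
  Item 0.82 -> new Bin 7
Total bins used = 7

7


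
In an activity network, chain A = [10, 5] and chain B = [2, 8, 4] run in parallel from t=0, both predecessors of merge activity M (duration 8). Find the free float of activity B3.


ES(B3) = sum of predecessors on chain B = 10
EF(B3) = ES + duration = 10 + 4 = 14
Successor of B3 is M. ES(M) = max(sum(A), sum(B)) = max(15, 14) = 15
Free float = ES(successor) - EF(current) = 15 - 14 = 1

1


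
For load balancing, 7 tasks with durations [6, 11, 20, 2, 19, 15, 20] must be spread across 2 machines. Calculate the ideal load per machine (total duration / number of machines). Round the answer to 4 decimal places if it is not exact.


Total processing time = 6 + 11 + 20 + 2 + 19 + 15 + 20 = 93
Number of machines = 2
Ideal balanced load = 93 / 2 = 46.5

46.5


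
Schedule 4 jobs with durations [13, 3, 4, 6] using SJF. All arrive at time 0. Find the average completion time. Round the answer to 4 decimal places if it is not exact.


SJF order (ascending): [3, 4, 6, 13]
Completion times:
  Job 1: burst=3, C=3
  Job 2: burst=4, C=7
  Job 3: burst=6, C=13
  Job 4: burst=13, C=26
Average completion = 49/4 = 12.25

12.25


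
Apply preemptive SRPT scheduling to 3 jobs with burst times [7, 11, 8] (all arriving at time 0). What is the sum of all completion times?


Since all jobs arrive at t=0, SRPT equals SPT ordering.
SPT order: [7, 8, 11]
Completion times:
  Job 1: p=7, C=7
  Job 2: p=8, C=15
  Job 3: p=11, C=26
Total completion time = 7 + 15 + 26 = 48

48


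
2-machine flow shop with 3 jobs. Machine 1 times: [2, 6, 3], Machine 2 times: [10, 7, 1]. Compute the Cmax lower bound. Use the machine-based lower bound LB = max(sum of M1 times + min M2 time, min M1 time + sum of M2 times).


LB1 = sum(M1 times) + min(M2 times) = 11 + 1 = 12
LB2 = min(M1 times) + sum(M2 times) = 2 + 18 = 20
Lower bound = max(LB1, LB2) = max(12, 20) = 20

20


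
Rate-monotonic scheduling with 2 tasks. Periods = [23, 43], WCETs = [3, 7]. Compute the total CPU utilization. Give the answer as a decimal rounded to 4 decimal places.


Compute individual utilizations (exact fractions):
  Task 1: C/T = 3/23 (approx. 0.1304)
  Task 2: C/T = 7/43 (approx. 0.1628)
Total utilization U = 3/23 + 7/43 = 290/989
Rounded to 4 decimal places: U = 0.2932
RM (Liu & Layland) bound for 2 tasks = 0.828427; compare with U = 290/989 (approx. 0.293225)
U <= bound, so schedulable by RM sufficient condition.

0.2932


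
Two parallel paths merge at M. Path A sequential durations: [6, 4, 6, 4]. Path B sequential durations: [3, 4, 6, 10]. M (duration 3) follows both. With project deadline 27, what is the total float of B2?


Forward pass: ES(B2) = sum of predecessors on chain B = 3
EF = ES + duration = 3 + 4 = 7
Backward pass: LF(M) = deadline = 27; LS(M) = 27 - 3 = 24
LF(B2) = LS(M) - sum(successors on chain B) = 24 - 16 = 8
LS = LF - duration = 8 - 4 = 4
Total float = LS - ES = 4 - 3 = 1

1


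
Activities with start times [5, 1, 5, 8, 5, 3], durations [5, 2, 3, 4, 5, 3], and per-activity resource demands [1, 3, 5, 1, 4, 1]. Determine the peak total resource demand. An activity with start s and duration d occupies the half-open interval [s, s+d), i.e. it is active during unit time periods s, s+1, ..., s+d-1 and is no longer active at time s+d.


Each activity i is active on [start_i, start_i + duration_i).
Compute total resource usage per time slot:
  t=0: active resources = [], total = 0
  t=1: active resources = [3], total = 3
  t=2: active resources = [3], total = 3
  t=3: active resources = [1], total = 1
  t=4: active resources = [1], total = 1
  t=5: active resources = [1, 5, 4, 1], total = 11
  t=6: active resources = [1, 5, 4], total = 10
  t=7: active resources = [1, 5, 4], total = 10
  t=8: active resources = [1, 1, 4], total = 6
  t=9: active resources = [1, 1, 4], total = 6
  t=10: active resources = [1], total = 1
  t=11: active resources = [1], total = 1
Peak resource demand = 11

11


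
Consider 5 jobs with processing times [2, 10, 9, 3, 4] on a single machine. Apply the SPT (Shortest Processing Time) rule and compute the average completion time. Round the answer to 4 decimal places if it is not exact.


Sort jobs by processing time (SPT order): [2, 3, 4, 9, 10]
Compute completion times sequentially:
  Job 1: processing = 2, completes at 2
  Job 2: processing = 3, completes at 5
  Job 3: processing = 4, completes at 9
  Job 4: processing = 9, completes at 18
  Job 5: processing = 10, completes at 28
Sum of completion times = 62
Average completion time = 62/5 = 12.4

12.4


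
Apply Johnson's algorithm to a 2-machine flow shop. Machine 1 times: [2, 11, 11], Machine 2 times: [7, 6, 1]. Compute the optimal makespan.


Apply Johnson's rule:
  Group 1 (a <= b): [(1, 2, 7)]
  Group 2 (a > b): [(2, 11, 6), (3, 11, 1)]
Optimal job order: [1, 2, 3]
Schedule:
  Job 1: M1 done at 2, M2 done at 9
  Job 2: M1 done at 13, M2 done at 19
  Job 3: M1 done at 24, M2 done at 25
Makespan = 25

25


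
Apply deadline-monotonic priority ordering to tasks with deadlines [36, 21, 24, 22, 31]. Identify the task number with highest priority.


Sort tasks by relative deadline (ascending):
  Task 2: deadline = 21
  Task 4: deadline = 22
  Task 3: deadline = 24
  Task 5: deadline = 31
  Task 1: deadline = 36
Priority order (highest first): [2, 4, 3, 5, 1]
Highest priority task = 2

2


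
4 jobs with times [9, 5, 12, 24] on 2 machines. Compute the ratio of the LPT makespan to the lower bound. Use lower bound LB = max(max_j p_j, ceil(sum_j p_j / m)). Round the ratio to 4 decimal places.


LPT order: [24, 12, 9, 5]
Machine loads after assignment: [24, 26]
LPT makespan = 26
Lower bound = max(max_job, ceil(total/2)) = max(24, 25) = 25
Ratio = 26 / 25 = 1.04

1.04


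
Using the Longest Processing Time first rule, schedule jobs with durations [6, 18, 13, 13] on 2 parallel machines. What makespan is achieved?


Sort jobs in decreasing order (LPT): [18, 13, 13, 6]
Assign each job to the least loaded machine:
  Machine 1: jobs [18, 6], load = 24
  Machine 2: jobs [13, 13], load = 26
Makespan = max load = 26

26


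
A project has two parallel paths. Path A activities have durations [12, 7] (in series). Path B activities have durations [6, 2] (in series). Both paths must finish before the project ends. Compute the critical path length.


Path A total = 12 + 7 = 19
Path B total = 6 + 2 = 8
Critical path = longest path = max(19, 8) = 19

19


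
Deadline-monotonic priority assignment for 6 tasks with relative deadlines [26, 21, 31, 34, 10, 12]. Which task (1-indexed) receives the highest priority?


Sort tasks by relative deadline (ascending):
  Task 5: deadline = 10
  Task 6: deadline = 12
  Task 2: deadline = 21
  Task 1: deadline = 26
  Task 3: deadline = 31
  Task 4: deadline = 34
Priority order (highest first): [5, 6, 2, 1, 3, 4]
Highest priority task = 5

5


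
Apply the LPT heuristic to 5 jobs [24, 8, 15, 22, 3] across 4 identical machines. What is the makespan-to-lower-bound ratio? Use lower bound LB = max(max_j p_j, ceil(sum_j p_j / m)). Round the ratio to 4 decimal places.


LPT order: [24, 22, 15, 8, 3]
Machine loads after assignment: [24, 22, 15, 11]
LPT makespan = 24
Lower bound = max(max_job, ceil(total/4)) = max(24, 18) = 24
Ratio = 24 / 24 = 1.0

1.0


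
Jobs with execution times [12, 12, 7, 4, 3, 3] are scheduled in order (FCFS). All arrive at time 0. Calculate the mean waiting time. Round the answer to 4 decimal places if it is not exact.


FCFS order (as given): [12, 12, 7, 4, 3, 3]
Waiting times:
  Job 1: wait = 0
  Job 2: wait = 12
  Job 3: wait = 24
  Job 4: wait = 31
  Job 5: wait = 35
  Job 6: wait = 38
Sum of waiting times = 140
Average waiting time = 140/6 = 23.3333

23.3333


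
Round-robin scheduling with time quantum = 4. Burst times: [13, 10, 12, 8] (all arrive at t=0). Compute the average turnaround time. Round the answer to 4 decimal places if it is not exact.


Time quantum = 4
Execution trace:
  J1 runs 4 units, time = 4
  J2 runs 4 units, time = 8
  J3 runs 4 units, time = 12
  J4 runs 4 units, time = 16
  J1 runs 4 units, time = 20
  J2 runs 4 units, time = 24
  J3 runs 4 units, time = 28
  J4 runs 4 units, time = 32
  J1 runs 4 units, time = 36
  J2 runs 2 units, time = 38
  J3 runs 4 units, time = 42
  J1 runs 1 units, time = 43
Finish times: [43, 38, 42, 32]
Average turnaround = 155/4 = 38.75

38.75


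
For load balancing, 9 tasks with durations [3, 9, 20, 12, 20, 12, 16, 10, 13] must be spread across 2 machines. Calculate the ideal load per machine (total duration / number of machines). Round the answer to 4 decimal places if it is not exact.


Total processing time = 3 + 9 + 20 + 12 + 20 + 12 + 16 + 10 + 13 = 115
Number of machines = 2
Ideal balanced load = 115 / 2 = 57.5

57.5


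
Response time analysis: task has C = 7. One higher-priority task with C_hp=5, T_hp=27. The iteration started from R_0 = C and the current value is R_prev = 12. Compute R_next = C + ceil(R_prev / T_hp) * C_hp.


R_next = C + ceil(R_prev / T_hp) * C_hp
ceil(12 / 27) = ceil(0.4444) = 1
Interference = 1 * 5 = 5
R_next = 7 + 5 = 12
R_next = R_prev, so the iteration has converged (response time = 12).

12


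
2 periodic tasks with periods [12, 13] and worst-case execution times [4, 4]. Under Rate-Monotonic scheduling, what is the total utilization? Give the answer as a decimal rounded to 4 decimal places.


Compute individual utilizations (exact fractions):
  Task 1: C/T = 4/12 = 1/3 (approx. 0.3333)
  Task 2: C/T = 4/13 (approx. 0.3077)
Total utilization U = 1/3 + 4/13 = 25/39
Rounded to 4 decimal places: U = 0.6410
RM (Liu & Layland) bound for 2 tasks = 0.828427; compare with U = 25/39 (approx. 0.641026)
U <= bound, so schedulable by RM sufficient condition.

0.6410


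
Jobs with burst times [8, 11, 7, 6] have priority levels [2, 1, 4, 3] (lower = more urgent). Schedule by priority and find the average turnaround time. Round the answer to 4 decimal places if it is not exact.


Sort by priority (ascending = highest first):
Order: [(1, 11), (2, 8), (3, 6), (4, 7)]
Completion times:
  Priority 1, burst=11, C=11
  Priority 2, burst=8, C=19
  Priority 3, burst=6, C=25
  Priority 4, burst=7, C=32
Average turnaround = 87/4 = 21.75

21.75


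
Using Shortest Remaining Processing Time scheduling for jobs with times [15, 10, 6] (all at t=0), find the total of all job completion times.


Since all jobs arrive at t=0, SRPT equals SPT ordering.
SPT order: [6, 10, 15]
Completion times:
  Job 1: p=6, C=6
  Job 2: p=10, C=16
  Job 3: p=15, C=31
Total completion time = 6 + 16 + 31 = 53

53


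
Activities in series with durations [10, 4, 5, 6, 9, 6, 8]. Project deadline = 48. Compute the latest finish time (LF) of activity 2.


LF(activity 2) = deadline - sum of successor durations
Successors: activities 3 through 7 with durations [5, 6, 9, 6, 8]
Sum of successor durations = 34
LF = 48 - 34 = 14

14


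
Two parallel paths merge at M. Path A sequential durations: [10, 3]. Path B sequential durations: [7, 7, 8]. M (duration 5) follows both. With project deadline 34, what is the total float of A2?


Forward pass: ES(A2) = sum of predecessors on chain A = 10
EF = ES + duration = 10 + 3 = 13
Backward pass: LF(M) = deadline = 34; LS(M) = 34 - 5 = 29
LF(A2) = LS(M) - sum(successors on chain A) = 29 - 0 = 29
LS = LF - duration = 29 - 3 = 26
Total float = LS - ES = 26 - 10 = 16

16


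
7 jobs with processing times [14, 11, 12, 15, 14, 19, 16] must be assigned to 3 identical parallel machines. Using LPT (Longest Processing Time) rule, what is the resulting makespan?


Sort jobs in decreasing order (LPT): [19, 16, 15, 14, 14, 12, 11]
Assign each job to the least loaded machine:
  Machine 1: jobs [19, 12], load = 31
  Machine 2: jobs [16, 14], load = 30
  Machine 3: jobs [15, 14, 11], load = 40
Makespan = max load = 40

40


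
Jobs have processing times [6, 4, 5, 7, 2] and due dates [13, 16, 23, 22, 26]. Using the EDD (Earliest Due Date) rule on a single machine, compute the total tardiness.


Sort by due date (EDD order): [(6, 13), (4, 16), (7, 22), (5, 23), (2, 26)]
Compute completion times and tardiness:
  Job 1: p=6, d=13, C=6, tardiness=max(0,6-13)=0
  Job 2: p=4, d=16, C=10, tardiness=max(0,10-16)=0
  Job 3: p=7, d=22, C=17, tardiness=max(0,17-22)=0
  Job 4: p=5, d=23, C=22, tardiness=max(0,22-23)=0
  Job 5: p=2, d=26, C=24, tardiness=max(0,24-26)=0
Total tardiness = 0

0


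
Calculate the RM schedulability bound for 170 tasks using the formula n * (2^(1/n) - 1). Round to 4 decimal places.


Compute 2^(1/170) = 1.0040856600
Subtract 1: 1.0040856600 - 1 = 0.0040856600
Multiply by n: 170 * 0.0040856600 = 0.6945622000
Round to 4 dp: 0.6946

0.6946


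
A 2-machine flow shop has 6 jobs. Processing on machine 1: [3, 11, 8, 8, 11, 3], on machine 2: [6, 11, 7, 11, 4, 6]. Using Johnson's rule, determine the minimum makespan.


Apply Johnson's rule:
  Group 1 (a <= b): [(1, 3, 6), (6, 3, 6), (4, 8, 11), (2, 11, 11)]
  Group 2 (a > b): [(3, 8, 7), (5, 11, 4)]
Optimal job order: [1, 6, 4, 2, 3, 5]
Schedule:
  Job 1: M1 done at 3, M2 done at 9
  Job 6: M1 done at 6, M2 done at 15
  Job 4: M1 done at 14, M2 done at 26
  Job 2: M1 done at 25, M2 done at 37
  Job 3: M1 done at 33, M2 done at 44
  Job 5: M1 done at 44, M2 done at 48
Makespan = 48

48


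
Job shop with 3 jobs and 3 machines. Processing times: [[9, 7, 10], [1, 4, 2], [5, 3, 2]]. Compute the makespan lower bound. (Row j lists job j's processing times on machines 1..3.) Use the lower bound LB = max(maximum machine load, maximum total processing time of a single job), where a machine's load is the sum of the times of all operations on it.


Machine loads:
  Machine 1: 9 + 1 + 5 = 15
  Machine 2: 7 + 4 + 3 = 14
  Machine 3: 10 + 2 + 2 = 14
Max machine load = 15
Job totals:
  Job 1: 26
  Job 2: 7
  Job 3: 10
Max job total = 26
Lower bound = max(15, 26) = 26

26


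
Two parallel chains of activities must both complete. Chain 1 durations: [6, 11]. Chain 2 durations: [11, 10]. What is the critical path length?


Path A total = 6 + 11 = 17
Path B total = 11 + 10 = 21
Critical path = longest path = max(17, 21) = 21

21


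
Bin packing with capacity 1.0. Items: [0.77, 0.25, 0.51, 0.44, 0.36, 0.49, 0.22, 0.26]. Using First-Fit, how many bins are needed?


Place items sequentially using First-Fit:
  Item 0.77 -> new Bin 1
  Item 0.25 -> new Bin 2
  Item 0.51 -> Bin 2 (now 0.76)
  Item 0.44 -> new Bin 3
  Item 0.36 -> Bin 3 (now 0.8)
  Item 0.49 -> new Bin 4
  Item 0.22 -> Bin 1 (now 0.99)
  Item 0.26 -> Bin 4 (now 0.75)
Total bins used = 4

4


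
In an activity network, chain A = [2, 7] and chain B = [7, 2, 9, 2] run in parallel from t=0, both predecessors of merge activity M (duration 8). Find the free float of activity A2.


ES(A2) = sum of predecessors on chain A = 2
EF(A2) = ES + duration = 2 + 7 = 9
Successor of A2 is M. ES(M) = max(sum(A), sum(B)) = max(9, 20) = 20
Free float = ES(successor) - EF(current) = 20 - 9 = 11

11


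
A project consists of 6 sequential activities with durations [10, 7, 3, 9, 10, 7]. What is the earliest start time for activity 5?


Activity 5 starts after activities 1 through 4 complete.
Predecessor durations: [10, 7, 3, 9]
ES = 10 + 7 + 3 + 9 = 29

29


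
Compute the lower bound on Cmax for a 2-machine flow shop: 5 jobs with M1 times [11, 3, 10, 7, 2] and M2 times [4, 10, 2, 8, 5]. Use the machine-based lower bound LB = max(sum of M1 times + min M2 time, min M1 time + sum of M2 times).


LB1 = sum(M1 times) + min(M2 times) = 33 + 2 = 35
LB2 = min(M1 times) + sum(M2 times) = 2 + 29 = 31
Lower bound = max(LB1, LB2) = max(35, 31) = 35

35


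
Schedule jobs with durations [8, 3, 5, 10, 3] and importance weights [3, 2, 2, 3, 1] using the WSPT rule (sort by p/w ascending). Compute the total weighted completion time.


Compute p/w ratios and sort ascending (WSPT): [(3, 2), (5, 2), (8, 3), (3, 1), (10, 3)]
Compute weighted completion times:
  Job (p=3,w=2): C=3, w*C=2*3=6
  Job (p=5,w=2): C=8, w*C=2*8=16
  Job (p=8,w=3): C=16, w*C=3*16=48
  Job (p=3,w=1): C=19, w*C=1*19=19
  Job (p=10,w=3): C=29, w*C=3*29=87
Total weighted completion time = 176

176


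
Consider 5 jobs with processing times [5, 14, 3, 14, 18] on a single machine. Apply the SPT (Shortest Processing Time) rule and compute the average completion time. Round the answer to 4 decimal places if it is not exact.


Sort jobs by processing time (SPT order): [3, 5, 14, 14, 18]
Compute completion times sequentially:
  Job 1: processing = 3, completes at 3
  Job 2: processing = 5, completes at 8
  Job 3: processing = 14, completes at 22
  Job 4: processing = 14, completes at 36
  Job 5: processing = 18, completes at 54
Sum of completion times = 123
Average completion time = 123/5 = 24.6

24.6


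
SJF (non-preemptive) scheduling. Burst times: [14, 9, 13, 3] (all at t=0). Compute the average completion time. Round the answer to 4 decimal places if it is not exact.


SJF order (ascending): [3, 9, 13, 14]
Completion times:
  Job 1: burst=3, C=3
  Job 2: burst=9, C=12
  Job 3: burst=13, C=25
  Job 4: burst=14, C=39
Average completion = 79/4 = 19.75

19.75


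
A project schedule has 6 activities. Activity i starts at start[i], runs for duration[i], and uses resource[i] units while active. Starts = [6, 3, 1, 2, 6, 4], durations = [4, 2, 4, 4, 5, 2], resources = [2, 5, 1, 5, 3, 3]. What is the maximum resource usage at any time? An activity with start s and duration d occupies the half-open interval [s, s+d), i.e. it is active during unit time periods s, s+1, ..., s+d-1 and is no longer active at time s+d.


Each activity i is active on [start_i, start_i + duration_i).
Compute total resource usage per time slot:
  t=0: active resources = [], total = 0
  t=1: active resources = [1], total = 1
  t=2: active resources = [1, 5], total = 6
  t=3: active resources = [5, 1, 5], total = 11
  t=4: active resources = [5, 1, 5, 3], total = 14
  t=5: active resources = [5, 3], total = 8
  t=6: active resources = [2, 3], total = 5
  t=7: active resources = [2, 3], total = 5
  t=8: active resources = [2, 3], total = 5
  t=9: active resources = [2, 3], total = 5
  t=10: active resources = [3], total = 3
Peak resource demand = 14

14


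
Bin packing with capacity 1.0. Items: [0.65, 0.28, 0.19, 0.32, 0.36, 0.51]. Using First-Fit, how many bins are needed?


Place items sequentially using First-Fit:
  Item 0.65 -> new Bin 1
  Item 0.28 -> Bin 1 (now 0.93)
  Item 0.19 -> new Bin 2
  Item 0.32 -> Bin 2 (now 0.51)
  Item 0.36 -> Bin 2 (now 0.87)
  Item 0.51 -> new Bin 3
Total bins used = 3

3


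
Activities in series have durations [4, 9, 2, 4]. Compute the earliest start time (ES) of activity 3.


Activity 3 starts after activities 1 through 2 complete.
Predecessor durations: [4, 9]
ES = 4 + 9 = 13

13


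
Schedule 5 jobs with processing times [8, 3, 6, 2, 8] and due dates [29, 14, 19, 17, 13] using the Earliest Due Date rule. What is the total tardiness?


Sort by due date (EDD order): [(8, 13), (3, 14), (2, 17), (6, 19), (8, 29)]
Compute completion times and tardiness:
  Job 1: p=8, d=13, C=8, tardiness=max(0,8-13)=0
  Job 2: p=3, d=14, C=11, tardiness=max(0,11-14)=0
  Job 3: p=2, d=17, C=13, tardiness=max(0,13-17)=0
  Job 4: p=6, d=19, C=19, tardiness=max(0,19-19)=0
  Job 5: p=8, d=29, C=27, tardiness=max(0,27-29)=0
Total tardiness = 0

0


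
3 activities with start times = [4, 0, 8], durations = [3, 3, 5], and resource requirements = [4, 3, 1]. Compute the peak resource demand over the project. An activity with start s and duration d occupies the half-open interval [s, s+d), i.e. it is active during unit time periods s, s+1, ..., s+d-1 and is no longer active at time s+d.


Each activity i is active on [start_i, start_i + duration_i).
Compute total resource usage per time slot:
  t=0: active resources = [3], total = 3
  t=1: active resources = [3], total = 3
  t=2: active resources = [3], total = 3
  t=3: active resources = [], total = 0
  t=4: active resources = [4], total = 4
  t=5: active resources = [4], total = 4
  t=6: active resources = [4], total = 4
  t=7: active resources = [], total = 0
  t=8: active resources = [1], total = 1
  t=9: active resources = [1], total = 1
  t=10: active resources = [1], total = 1
  t=11: active resources = [1], total = 1
  t=12: active resources = [1], total = 1
Peak resource demand = 4

4


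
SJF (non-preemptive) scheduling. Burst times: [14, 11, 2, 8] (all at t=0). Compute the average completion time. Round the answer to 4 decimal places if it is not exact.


SJF order (ascending): [2, 8, 11, 14]
Completion times:
  Job 1: burst=2, C=2
  Job 2: burst=8, C=10
  Job 3: burst=11, C=21
  Job 4: burst=14, C=35
Average completion = 68/4 = 17.0

17.0


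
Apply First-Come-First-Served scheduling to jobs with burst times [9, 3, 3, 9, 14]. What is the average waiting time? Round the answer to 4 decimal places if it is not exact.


FCFS order (as given): [9, 3, 3, 9, 14]
Waiting times:
  Job 1: wait = 0
  Job 2: wait = 9
  Job 3: wait = 12
  Job 4: wait = 15
  Job 5: wait = 24
Sum of waiting times = 60
Average waiting time = 60/5 = 12.0

12.0


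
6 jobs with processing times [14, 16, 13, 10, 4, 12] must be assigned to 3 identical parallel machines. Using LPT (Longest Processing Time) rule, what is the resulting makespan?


Sort jobs in decreasing order (LPT): [16, 14, 13, 12, 10, 4]
Assign each job to the least loaded machine:
  Machine 1: jobs [16, 4], load = 20
  Machine 2: jobs [14, 10], load = 24
  Machine 3: jobs [13, 12], load = 25
Makespan = max load = 25

25


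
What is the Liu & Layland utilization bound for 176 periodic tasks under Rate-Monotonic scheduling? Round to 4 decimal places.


Compute 2^(1/176) = 1.0039461017
Subtract 1: 1.0039461017 - 1 = 0.0039461017
Multiply by n: 176 * 0.0039461017 = 0.6945138992
Round to 4 dp: 0.6945

0.6945


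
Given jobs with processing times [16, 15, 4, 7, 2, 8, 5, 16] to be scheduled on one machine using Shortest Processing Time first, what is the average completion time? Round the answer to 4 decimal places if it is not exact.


Sort jobs by processing time (SPT order): [2, 4, 5, 7, 8, 15, 16, 16]
Compute completion times sequentially:
  Job 1: processing = 2, completes at 2
  Job 2: processing = 4, completes at 6
  Job 3: processing = 5, completes at 11
  Job 4: processing = 7, completes at 18
  Job 5: processing = 8, completes at 26
  Job 6: processing = 15, completes at 41
  Job 7: processing = 16, completes at 57
  Job 8: processing = 16, completes at 73
Sum of completion times = 234
Average completion time = 234/8 = 29.25

29.25


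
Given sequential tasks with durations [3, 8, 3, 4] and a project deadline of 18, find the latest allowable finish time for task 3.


LF(activity 3) = deadline - sum of successor durations
Successors: activities 4 through 4 with durations [4]
Sum of successor durations = 4
LF = 18 - 4 = 14

14


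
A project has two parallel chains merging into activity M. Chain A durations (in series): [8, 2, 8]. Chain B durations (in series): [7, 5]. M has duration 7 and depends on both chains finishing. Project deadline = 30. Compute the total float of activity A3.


Forward pass: ES(A3) = sum of predecessors on chain A = 10
EF = ES + duration = 10 + 8 = 18
Backward pass: LF(M) = deadline = 30; LS(M) = 30 - 7 = 23
LF(A3) = LS(M) - sum(successors on chain A) = 23 - 0 = 23
LS = LF - duration = 23 - 8 = 15
Total float = LS - ES = 15 - 10 = 5

5


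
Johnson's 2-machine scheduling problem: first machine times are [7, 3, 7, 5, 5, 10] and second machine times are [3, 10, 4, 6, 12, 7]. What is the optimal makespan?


Apply Johnson's rule:
  Group 1 (a <= b): [(2, 3, 10), (4, 5, 6), (5, 5, 12)]
  Group 2 (a > b): [(6, 10, 7), (3, 7, 4), (1, 7, 3)]
Optimal job order: [2, 4, 5, 6, 3, 1]
Schedule:
  Job 2: M1 done at 3, M2 done at 13
  Job 4: M1 done at 8, M2 done at 19
  Job 5: M1 done at 13, M2 done at 31
  Job 6: M1 done at 23, M2 done at 38
  Job 3: M1 done at 30, M2 done at 42
  Job 1: M1 done at 37, M2 done at 45
Makespan = 45

45


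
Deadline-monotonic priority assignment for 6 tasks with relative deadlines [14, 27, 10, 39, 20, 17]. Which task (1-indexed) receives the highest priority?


Sort tasks by relative deadline (ascending):
  Task 3: deadline = 10
  Task 1: deadline = 14
  Task 6: deadline = 17
  Task 5: deadline = 20
  Task 2: deadline = 27
  Task 4: deadline = 39
Priority order (highest first): [3, 1, 6, 5, 2, 4]
Highest priority task = 3

3


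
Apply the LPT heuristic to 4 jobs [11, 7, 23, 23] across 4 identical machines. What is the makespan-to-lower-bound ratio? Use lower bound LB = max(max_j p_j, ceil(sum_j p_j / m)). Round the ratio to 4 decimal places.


LPT order: [23, 23, 11, 7]
Machine loads after assignment: [23, 23, 11, 7]
LPT makespan = 23
Lower bound = max(max_job, ceil(total/4)) = max(23, 16) = 23
Ratio = 23 / 23 = 1.0

1.0


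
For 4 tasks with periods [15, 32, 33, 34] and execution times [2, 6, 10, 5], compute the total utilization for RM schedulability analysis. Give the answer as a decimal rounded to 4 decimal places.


Compute individual utilizations (exact fractions):
  Task 1: C/T = 2/15 (approx. 0.1333)
  Task 2: C/T = 6/32 = 3/16 (approx. 0.1875)
  Task 3: C/T = 10/33 (approx. 0.303)
  Task 4: C/T = 5/34 (approx. 0.1471)
Total utilization U = 2/15 + 3/16 + 10/33 + 5/34 = 11533/14960
Rounded to 4 decimal places: U = 0.7709
RM (Liu & Layland) bound for 4 tasks = 0.756828; compare with U = 11533/14960 (approx. 0.770922)
bound < U <= 1, so the RM sufficient condition is not met (inconclusive; an exact test such as response-time analysis is needed).

0.7709


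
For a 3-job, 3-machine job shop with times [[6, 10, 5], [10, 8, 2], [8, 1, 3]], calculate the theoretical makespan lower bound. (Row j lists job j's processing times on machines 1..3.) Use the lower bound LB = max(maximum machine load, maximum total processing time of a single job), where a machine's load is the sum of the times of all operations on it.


Machine loads:
  Machine 1: 6 + 10 + 8 = 24
  Machine 2: 10 + 8 + 1 = 19
  Machine 3: 5 + 2 + 3 = 10
Max machine load = 24
Job totals:
  Job 1: 21
  Job 2: 20
  Job 3: 12
Max job total = 21
Lower bound = max(24, 21) = 24

24


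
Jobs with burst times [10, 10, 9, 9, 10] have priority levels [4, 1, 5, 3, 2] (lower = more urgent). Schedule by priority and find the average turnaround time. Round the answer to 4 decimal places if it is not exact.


Sort by priority (ascending = highest first):
Order: [(1, 10), (2, 10), (3, 9), (4, 10), (5, 9)]
Completion times:
  Priority 1, burst=10, C=10
  Priority 2, burst=10, C=20
  Priority 3, burst=9, C=29
  Priority 4, burst=10, C=39
  Priority 5, burst=9, C=48
Average turnaround = 146/5 = 29.2

29.2


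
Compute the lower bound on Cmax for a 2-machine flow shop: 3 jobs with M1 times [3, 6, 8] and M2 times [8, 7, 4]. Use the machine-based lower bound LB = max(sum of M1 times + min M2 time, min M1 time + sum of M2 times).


LB1 = sum(M1 times) + min(M2 times) = 17 + 4 = 21
LB2 = min(M1 times) + sum(M2 times) = 3 + 19 = 22
Lower bound = max(LB1, LB2) = max(21, 22) = 22

22


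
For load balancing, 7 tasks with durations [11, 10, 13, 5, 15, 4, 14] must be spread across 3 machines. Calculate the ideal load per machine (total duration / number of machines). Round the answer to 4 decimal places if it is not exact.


Total processing time = 11 + 10 + 13 + 5 + 15 + 4 + 14 = 72
Number of machines = 3
Ideal balanced load = 72 / 3 = 24.0

24.0


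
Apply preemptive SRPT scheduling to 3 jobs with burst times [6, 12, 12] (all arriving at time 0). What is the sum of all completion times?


Since all jobs arrive at t=0, SRPT equals SPT ordering.
SPT order: [6, 12, 12]
Completion times:
  Job 1: p=6, C=6
  Job 2: p=12, C=18
  Job 3: p=12, C=30
Total completion time = 6 + 18 + 30 = 54

54


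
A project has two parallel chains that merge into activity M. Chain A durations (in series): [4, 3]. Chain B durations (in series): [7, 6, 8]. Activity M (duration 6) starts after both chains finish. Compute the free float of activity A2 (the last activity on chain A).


ES(A2) = sum of predecessors on chain A = 4
EF(A2) = ES + duration = 4 + 3 = 7
Successor of A2 is M. ES(M) = max(sum(A), sum(B)) = max(7, 21) = 21
Free float = ES(successor) - EF(current) = 21 - 7 = 14

14


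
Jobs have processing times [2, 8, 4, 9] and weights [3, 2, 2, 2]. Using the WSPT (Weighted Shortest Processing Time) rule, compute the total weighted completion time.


Compute p/w ratios and sort ascending (WSPT): [(2, 3), (4, 2), (8, 2), (9, 2)]
Compute weighted completion times:
  Job (p=2,w=3): C=2, w*C=3*2=6
  Job (p=4,w=2): C=6, w*C=2*6=12
  Job (p=8,w=2): C=14, w*C=2*14=28
  Job (p=9,w=2): C=23, w*C=2*23=46
Total weighted completion time = 92

92


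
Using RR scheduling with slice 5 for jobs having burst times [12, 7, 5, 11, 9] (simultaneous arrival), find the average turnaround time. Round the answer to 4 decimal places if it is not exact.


Time quantum = 5
Execution trace:
  J1 runs 5 units, time = 5
  J2 runs 5 units, time = 10
  J3 runs 5 units, time = 15
  J4 runs 5 units, time = 20
  J5 runs 5 units, time = 25
  J1 runs 5 units, time = 30
  J2 runs 2 units, time = 32
  J4 runs 5 units, time = 37
  J5 runs 4 units, time = 41
  J1 runs 2 units, time = 43
  J4 runs 1 units, time = 44
Finish times: [43, 32, 15, 44, 41]
Average turnaround = 175/5 = 35.0

35.0


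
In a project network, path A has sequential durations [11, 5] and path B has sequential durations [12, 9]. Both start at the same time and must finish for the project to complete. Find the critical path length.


Path A total = 11 + 5 = 16
Path B total = 12 + 9 = 21
Critical path = longest path = max(16, 21) = 21

21


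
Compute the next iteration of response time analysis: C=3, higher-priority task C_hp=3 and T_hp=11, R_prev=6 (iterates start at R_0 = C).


R_next = C + ceil(R_prev / T_hp) * C_hp
ceil(6 / 11) = ceil(0.5455) = 1
Interference = 1 * 3 = 3
R_next = 3 + 3 = 6
R_next = R_prev, so the iteration has converged (response time = 6).

6


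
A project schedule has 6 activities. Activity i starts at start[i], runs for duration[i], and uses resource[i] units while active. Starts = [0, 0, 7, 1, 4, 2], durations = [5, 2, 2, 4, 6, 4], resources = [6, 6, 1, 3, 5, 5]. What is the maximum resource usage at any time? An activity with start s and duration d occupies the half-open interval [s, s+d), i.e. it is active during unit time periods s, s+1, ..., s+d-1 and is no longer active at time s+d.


Each activity i is active on [start_i, start_i + duration_i).
Compute total resource usage per time slot:
  t=0: active resources = [6, 6], total = 12
  t=1: active resources = [6, 6, 3], total = 15
  t=2: active resources = [6, 3, 5], total = 14
  t=3: active resources = [6, 3, 5], total = 14
  t=4: active resources = [6, 3, 5, 5], total = 19
  t=5: active resources = [5, 5], total = 10
  t=6: active resources = [5], total = 5
  t=7: active resources = [1, 5], total = 6
  t=8: active resources = [1, 5], total = 6
  t=9: active resources = [5], total = 5
Peak resource demand = 19

19


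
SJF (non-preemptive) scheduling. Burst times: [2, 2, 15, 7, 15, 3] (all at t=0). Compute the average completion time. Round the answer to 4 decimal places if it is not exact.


SJF order (ascending): [2, 2, 3, 7, 15, 15]
Completion times:
  Job 1: burst=2, C=2
  Job 2: burst=2, C=4
  Job 3: burst=3, C=7
  Job 4: burst=7, C=14
  Job 5: burst=15, C=29
  Job 6: burst=15, C=44
Average completion = 100/6 = 16.6667

16.6667


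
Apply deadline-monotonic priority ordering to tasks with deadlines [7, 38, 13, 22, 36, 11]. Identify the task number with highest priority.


Sort tasks by relative deadline (ascending):
  Task 1: deadline = 7
  Task 6: deadline = 11
  Task 3: deadline = 13
  Task 4: deadline = 22
  Task 5: deadline = 36
  Task 2: deadline = 38
Priority order (highest first): [1, 6, 3, 4, 5, 2]
Highest priority task = 1

1


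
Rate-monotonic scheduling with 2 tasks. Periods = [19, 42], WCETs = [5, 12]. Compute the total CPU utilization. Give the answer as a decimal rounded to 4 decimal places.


Compute individual utilizations (exact fractions):
  Task 1: C/T = 5/19 (approx. 0.2632)
  Task 2: C/T = 12/42 = 2/7 (approx. 0.2857)
Total utilization U = 5/19 + 2/7 = 73/133
Rounded to 4 decimal places: U = 0.5489
RM (Liu & Layland) bound for 2 tasks = 0.828427; compare with U = 73/133 (approx. 0.548872)
U <= bound, so schedulable by RM sufficient condition.

0.5489


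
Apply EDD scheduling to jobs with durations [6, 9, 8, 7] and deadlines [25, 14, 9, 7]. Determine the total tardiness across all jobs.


Sort by due date (EDD order): [(7, 7), (8, 9), (9, 14), (6, 25)]
Compute completion times and tardiness:
  Job 1: p=7, d=7, C=7, tardiness=max(0,7-7)=0
  Job 2: p=8, d=9, C=15, tardiness=max(0,15-9)=6
  Job 3: p=9, d=14, C=24, tardiness=max(0,24-14)=10
  Job 4: p=6, d=25, C=30, tardiness=max(0,30-25)=5
Total tardiness = 21

21


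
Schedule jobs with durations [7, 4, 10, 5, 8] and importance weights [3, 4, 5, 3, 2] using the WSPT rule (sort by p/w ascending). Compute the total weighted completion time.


Compute p/w ratios and sort ascending (WSPT): [(4, 4), (5, 3), (10, 5), (7, 3), (8, 2)]
Compute weighted completion times:
  Job (p=4,w=4): C=4, w*C=4*4=16
  Job (p=5,w=3): C=9, w*C=3*9=27
  Job (p=10,w=5): C=19, w*C=5*19=95
  Job (p=7,w=3): C=26, w*C=3*26=78
  Job (p=8,w=2): C=34, w*C=2*34=68
Total weighted completion time = 284

284


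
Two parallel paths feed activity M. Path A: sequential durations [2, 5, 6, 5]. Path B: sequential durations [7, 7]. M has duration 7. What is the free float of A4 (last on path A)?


ES(A4) = sum of predecessors on chain A = 13
EF(A4) = ES + duration = 13 + 5 = 18
Successor of A4 is M. ES(M) = max(sum(A), sum(B)) = max(18, 14) = 18
Free float = ES(successor) - EF(current) = 18 - 18 = 0

0


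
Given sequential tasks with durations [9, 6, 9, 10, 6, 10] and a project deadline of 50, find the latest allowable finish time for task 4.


LF(activity 4) = deadline - sum of successor durations
Successors: activities 5 through 6 with durations [6, 10]
Sum of successor durations = 16
LF = 50 - 16 = 34

34


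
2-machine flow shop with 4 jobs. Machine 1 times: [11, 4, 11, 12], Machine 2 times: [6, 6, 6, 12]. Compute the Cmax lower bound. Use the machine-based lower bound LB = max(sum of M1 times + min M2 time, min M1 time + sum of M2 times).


LB1 = sum(M1 times) + min(M2 times) = 38 + 6 = 44
LB2 = min(M1 times) + sum(M2 times) = 4 + 30 = 34
Lower bound = max(LB1, LB2) = max(44, 34) = 44

44


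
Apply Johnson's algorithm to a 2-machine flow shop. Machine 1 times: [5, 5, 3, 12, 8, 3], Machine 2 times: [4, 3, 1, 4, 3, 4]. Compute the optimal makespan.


Apply Johnson's rule:
  Group 1 (a <= b): [(6, 3, 4)]
  Group 2 (a > b): [(1, 5, 4), (4, 12, 4), (2, 5, 3), (5, 8, 3), (3, 3, 1)]
Optimal job order: [6, 1, 4, 2, 5, 3]
Schedule:
  Job 6: M1 done at 3, M2 done at 7
  Job 1: M1 done at 8, M2 done at 12
  Job 4: M1 done at 20, M2 done at 24
  Job 2: M1 done at 25, M2 done at 28
  Job 5: M1 done at 33, M2 done at 36
  Job 3: M1 done at 36, M2 done at 37
Makespan = 37

37


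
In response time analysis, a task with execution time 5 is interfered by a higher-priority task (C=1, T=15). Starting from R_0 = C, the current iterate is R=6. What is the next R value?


R_next = C + ceil(R_prev / T_hp) * C_hp
ceil(6 / 15) = ceil(0.4) = 1
Interference = 1 * 1 = 1
R_next = 5 + 1 = 6
R_next = R_prev, so the iteration has converged (response time = 6).

6
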